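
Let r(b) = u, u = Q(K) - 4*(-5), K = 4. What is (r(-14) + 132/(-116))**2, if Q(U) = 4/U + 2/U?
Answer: 1394761/3364 ≈ 414.61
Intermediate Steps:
Q(U) = 6/U
u = 43/2 (u = 6/4 - 4*(-5) = 6*(1/4) + 20 = 3/2 + 20 = 43/2 ≈ 21.500)
r(b) = 43/2
(r(-14) + 132/(-116))**2 = (43/2 + 132/(-116))**2 = (43/2 + 132*(-1/116))**2 = (43/2 - 33/29)**2 = (1181/58)**2 = 1394761/3364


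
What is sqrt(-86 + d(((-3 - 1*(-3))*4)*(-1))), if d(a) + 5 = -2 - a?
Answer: I*sqrt(93) ≈ 9.6436*I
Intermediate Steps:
d(a) = -7 - a (d(a) = -5 + (-2 - a) = -7 - a)
sqrt(-86 + d(((-3 - 1*(-3))*4)*(-1))) = sqrt(-86 + (-7 - (-3 - 1*(-3))*4*(-1))) = sqrt(-86 + (-7 - (-3 + 3)*4*(-1))) = sqrt(-86 + (-7 - 0*4*(-1))) = sqrt(-86 + (-7 - 0*(-1))) = sqrt(-86 + (-7 - 1*0)) = sqrt(-86 + (-7 + 0)) = sqrt(-86 - 7) = sqrt(-93) = I*sqrt(93)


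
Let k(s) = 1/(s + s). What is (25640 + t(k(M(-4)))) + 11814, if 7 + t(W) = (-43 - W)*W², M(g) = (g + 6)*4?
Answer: 153382223/4096 ≈ 37447.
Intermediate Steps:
M(g) = 24 + 4*g (M(g) = (6 + g)*4 = 24 + 4*g)
k(s) = 1/(2*s)
t(W) = -7 + W²*(-43 - W) (t(W) = -7 + (-43 - W)*W² = -7 + W²*(-43 - W))
(25640 + t(k(M(-4)))) + 11814 = (25640 + (-7 - (1/(2*(24 + 4*(-4))))³ - 43*1/(4*(24 + 4*(-4))²))) + 11814 = (25640 + (-7 - (1/(2*(24 - 16)))³ - 43*1/(4*(24 - 16)²))) + 11814 = (25640 + (-7 - ((½)/8)³ - 43*((½)/8)²)) + 11814 = (25640 + (-7 - ((½)*(⅛))³ - 43*((½)*(⅛))²)) + 11814 = (25640 + (-7 - (1/16)³ - 43*(1/16)²)) + 11814 = (25640 + (-7 - 1*1/4096 - 43*1/256)) + 11814 = (25640 + (-7 - 1/4096 - 43/256)) + 11814 = (25640 - 29361/4096) + 11814 = 104992079/4096 + 11814 = 153382223/4096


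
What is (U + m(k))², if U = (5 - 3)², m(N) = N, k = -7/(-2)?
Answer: 225/4 ≈ 56.250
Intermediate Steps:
k = 7/2 (k = -7*(-½) = 7/2 ≈ 3.5000)
U = 4 (U = 2² = 4)
(U + m(k))² = (4 + 7/2)² = (15/2)² = 225/4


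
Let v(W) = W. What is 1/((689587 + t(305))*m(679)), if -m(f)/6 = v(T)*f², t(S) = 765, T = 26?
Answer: -1/49651769923392 ≈ -2.0140e-14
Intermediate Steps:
m(f) = -156*f²
1/((689587 + t(305))*m(679)) = 1/((689587 + 765)*((-156*679²))) = 1/(690352*((-156*461041))) = (1/690352)/(-71922396) = (1/690352)*(-1/71922396) = -1/49651769923392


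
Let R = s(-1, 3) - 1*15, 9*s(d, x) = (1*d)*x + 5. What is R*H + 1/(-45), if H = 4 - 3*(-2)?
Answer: -739/5 ≈ -147.80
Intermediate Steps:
s(d, x) = 5/9 + d*x/9 (s(d, x) = ((1*d)*x + 5)/9 = (d*x + 5)/9 = (5 + d*x)/9 = 5/9 + d*x/9)
H = 10 (H = 4 + 6 = 10)
R = -133/9 (R = (5/9 + (⅑)*(-1)*3) - 1*15 = (5/9 - ⅓) - 15 = 2/9 - 15 = -133/9 ≈ -14.778)
R*H + 1/(-45) = -133/9*10 + 1/(-45) = -1330/9 - 1/45 = -739/5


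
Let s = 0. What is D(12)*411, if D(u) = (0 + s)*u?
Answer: 0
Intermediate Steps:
D(u) = 0 (D(u) = (0 + 0)*u = 0*u = 0)
D(12)*411 = 0*411 = 0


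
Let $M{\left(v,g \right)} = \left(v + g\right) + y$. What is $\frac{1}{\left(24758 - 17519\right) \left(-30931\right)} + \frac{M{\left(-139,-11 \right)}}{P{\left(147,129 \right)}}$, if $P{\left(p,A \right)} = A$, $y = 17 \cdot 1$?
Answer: $- \frac{9926654942}{9628108887} \approx -1.031$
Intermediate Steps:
$y = 17$
$M{\left(v,g \right)} = 17 + g + v$ ($M{\left(v,g \right)} = \left(v + g\right) + 17 = \left(g + v\right) + 17 = 17 + g + v$)
$\frac{1}{\left(24758 - 17519\right) \left(-30931\right)} + \frac{M{\left(-139,-11 \right)}}{P{\left(147,129 \right)}} = \frac{1}{\left(24758 - 17519\right) \left(-30931\right)} + \frac{17 - 11 - 139}{129} = \frac{1}{7239} \left(- \frac{1}{30931}\right) - \frac{133}{129} = - \frac{1}{223909509} - \frac{133}{129} = - \frac{9926654942}{9628108887}$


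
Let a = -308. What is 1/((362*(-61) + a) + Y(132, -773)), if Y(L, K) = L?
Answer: -1/22258 ≈ -4.4928e-5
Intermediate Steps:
1/((362*(-61) + a) + Y(132, -773)) = 1/((362*(-61) - 308) + 132) = 1/((-22082 - 308) + 132) = 1/(-22390 + 132) = 1/(-22258) = -1/22258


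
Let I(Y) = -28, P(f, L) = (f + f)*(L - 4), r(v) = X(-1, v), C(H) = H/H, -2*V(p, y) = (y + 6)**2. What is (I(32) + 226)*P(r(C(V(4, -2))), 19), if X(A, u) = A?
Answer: -5940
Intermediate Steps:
V(p, y) = -(6 + y)**2/2 (V(p, y) = -(y + 6)**2/2 = -(6 + y)**2/2)
C(H) = 1
r(v) = -1
P(f, L) = 2*f*(-4 + L) (P(f, L) = (2*f)*(-4 + L) = 2*f*(-4 + L))
(I(32) + 226)*P(r(C(V(4, -2))), 19) = (-28 + 226)*(2*(-1)*(-4 + 19)) = 198*(2*(-1)*15) = 198*(-30) = -5940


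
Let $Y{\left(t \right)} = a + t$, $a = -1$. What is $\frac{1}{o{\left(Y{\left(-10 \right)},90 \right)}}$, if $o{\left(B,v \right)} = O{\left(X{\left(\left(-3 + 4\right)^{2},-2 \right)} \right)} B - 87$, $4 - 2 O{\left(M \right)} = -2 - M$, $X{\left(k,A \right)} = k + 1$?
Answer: $- \frac{1}{131} \approx -0.0076336$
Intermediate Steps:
$X{\left(k,A \right)} = 1 + k$
$Y{\left(t \right)} = -1 + t$
$O{\left(M \right)} = 3 + \frac{M}{2}$ ($O{\left(M \right)} = 2 - \frac{-2 - M}{2} = 2 + \left(1 + \frac{M}{2}\right) = 3 + \frac{M}{2}$)
$o{\left(B,v \right)} = -87 + 4 B$ ($o{\left(B,v \right)} = \left(3 + \frac{1 + \left(-3 + 4\right)^{2}}{2}\right) B - 87 = \left(3 + \frac{1 + 1^{2}}{2}\right) B - 87 = \left(3 + \frac{1 + 1}{2}\right) B - 87 = \left(3 + \frac{1}{2} \cdot 2\right) B - 87 = \left(3 + 1\right) B - 87 = 4 B - 87 = -87 + 4 B$)
$\frac{1}{o{\left(Y{\left(-10 \right)},90 \right)}} = \frac{1}{-87 + 4 \left(-1 - 10\right)} = \frac{1}{-87 + 4 \left(-11\right)} = \frac{1}{-87 - 44} = \frac{1}{-131} = - \frac{1}{131}$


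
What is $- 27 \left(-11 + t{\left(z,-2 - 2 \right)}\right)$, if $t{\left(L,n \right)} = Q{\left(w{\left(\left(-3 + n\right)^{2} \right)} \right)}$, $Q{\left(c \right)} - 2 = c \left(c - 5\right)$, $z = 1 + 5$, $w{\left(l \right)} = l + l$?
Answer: $-245835$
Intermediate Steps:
$w{\left(l \right)} = 2 l$
$z = 6$
$Q{\left(c \right)} = 2 + c \left(-5 + c\right)$ ($Q{\left(c \right)} = 2 + c \left(c - 5\right) = 2 + c \left(-5 + c\right)$)
$t{\left(L,n \right)} = 2 - 10 \left(-3 + n\right)^{2} + 4 \left(-3 + n\right)^{4}$ ($t{\left(L,n \right)} = 2 + \left(2 \left(-3 + n\right)^{2}\right)^{2} - 5 \cdot 2 \left(-3 + n\right)^{2} = 2 + 4 \left(-3 + n\right)^{4} - 10 \left(-3 + n\right)^{2} = 2 - 10 \left(-3 + n\right)^{2} + 4 \left(-3 + n\right)^{4}$)
$- 27 \left(-11 + t{\left(z,-2 - 2 \right)}\right) = - 27 \left(-11 + \left(2 - 10 \left(-3 - 4\right)^{2} + 4 \left(-3 - 4\right)^{4}\right)\right) = - 27 \left(-11 + \left(2 - 10 \left(-7\right)^{2} + 4 \left(-7\right)^{4}\right)\right) = - 27 \left(-11 + \left(2 - 490 + 4 \cdot 2401\right)\right) = - 27 \left(-11 + \left(2 - 490 + 9604\right)\right) = - 27 \left(-11 + 9116\right) = \left(-27\right) 9105 = -245835$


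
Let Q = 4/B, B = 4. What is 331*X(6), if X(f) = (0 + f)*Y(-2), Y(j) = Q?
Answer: 1986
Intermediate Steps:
Q = 1 (Q = 4/4 = 4*(¼) = 1)
Y(j) = 1
X(f) = f (X(f) = (0 + f)*1 = f*1 = f)
331*X(6) = 331*6 = 1986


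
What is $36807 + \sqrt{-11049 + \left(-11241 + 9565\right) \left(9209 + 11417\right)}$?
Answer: $36807 + 5 i \sqrt{1383209} \approx 36807.0 + 5880.5 i$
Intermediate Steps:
$36807 + \sqrt{-11049 + \left(-11241 + 9565\right) \left(9209 + 11417\right)} = 36807 + \sqrt{-11049 - 34569176} = 36807 + \sqrt{-34580225} = 36807 + 5 i \sqrt{1383209}$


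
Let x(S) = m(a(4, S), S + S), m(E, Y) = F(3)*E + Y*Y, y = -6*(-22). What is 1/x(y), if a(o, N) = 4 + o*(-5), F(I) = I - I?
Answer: 1/69696 ≈ 1.4348e-5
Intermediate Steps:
F(I) = 0
y = 132
a(o, N) = 4 - 5*o
m(E, Y) = Y**2 (m(E, Y) = 0*E + Y*Y = 0 + Y**2 = Y**2)
x(S) = 4*S**2 (x(S) = (S + S)**2 = (2*S)**2 = 4*S**2)
1/x(y) = 1/(4*132**2) = 1/(4*17424) = 1/69696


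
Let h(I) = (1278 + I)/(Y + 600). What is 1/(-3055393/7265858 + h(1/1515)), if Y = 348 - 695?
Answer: 2784967042110/12896826689783 ≈ 0.21594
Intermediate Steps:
Y = -347
h(I) = 1278/253 + I/253 (h(I) = (1278 + I)/(-347 + 600) = (1278 + I)/253 = (1278 + I)*(1/253) = 1278/253 + I/253)
1/(-3055393/7265858 + h(1/1515)) = 1/(-3055393/7265858 + (1278/253 + (1/253)/1515)) = 1/(-3055393*1/7265858 + (1278/253 + (1/253)*(1/1515))) = 1/(-3055393/7265858 + (1278/253 + 1/383295)) = 1/(-3055393/7265858 + 1936171/383295) = 1/(12896826689783/2784967042110) = 2784967042110/12896826689783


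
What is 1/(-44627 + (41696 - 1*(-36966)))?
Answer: 1/34035 ≈ 2.9382e-5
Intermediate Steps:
1/(-44627 + (41696 - 1*(-36966))) = 1/(-44627 + (41696 + 36966)) = 1/(-44627 + 78662) = 1/34035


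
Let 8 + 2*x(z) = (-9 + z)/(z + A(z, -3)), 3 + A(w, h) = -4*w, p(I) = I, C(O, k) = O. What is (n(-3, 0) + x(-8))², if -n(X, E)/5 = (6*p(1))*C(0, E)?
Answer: 34225/1764 ≈ 19.402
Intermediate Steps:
A(w, h) = -3 - 4*w
n(X, E) = 0 (n(X, E) = -5*6*1*0 = -30*0 = -5*0 = 0)
x(z) = -4 + (-9 + z)/(2*(-3 - 3*z)) (x(z) = -4 + ((-9 + z)/(z + (-3 - 4*z)))/2 = -4 + ((-9 + z)/(-3 - 3*z))/2 = -4 + (-9 + z)/(2*(-3 - 3*z)))
(n(-3, 0) + x(-8))² = (0 + 5*(-3 - 5*(-8))/(6*(1 - 8)))² = (0 + (⅚)*(-3 + 40)/(-7))² = (0 + (⅚)*(-⅐)*37)² = (0 - 185/42)² = (-185/42)² = 34225/1764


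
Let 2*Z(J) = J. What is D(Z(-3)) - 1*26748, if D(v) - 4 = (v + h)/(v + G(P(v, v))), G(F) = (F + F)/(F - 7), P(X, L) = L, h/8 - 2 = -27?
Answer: -79705/3 ≈ -26568.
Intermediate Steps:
h = -200 (h = 16 + 8*(-27) = 16 - 216 = -200)
Z(J) = J/2
G(F) = 2*F/(-7 + F) (G(F) = (2*F)/(-7 + F) = 2*F/(-7 + F))
D(v) = 4 + (-200 + v)/(v + 2*v/(-7 + v)) (D(v) = 4 + (v - 200)/(v + 2*v/(-7 + v)) = 4 + (-200 + v)/(v + 2*v/(-7 + v)))
D(Z(-3)) - 1*26748 = (1400 - 227*(-3)/2 + 5*((½)*(-3))²)/((((½)*(-3)))*(-5 + (½)*(-3))) - 1*26748 = (1400 - 227*(-3/2) + 5*(-3/2)²)/((-3/2)*(-5 - 3/2)) - 26748 = -2*(1400 + 681/2 + 5*(9/4))/(3*(-13/2)) - 26748 = -⅔*(-2/13)*(1400 + 681/2 + 45/4) - 26748 = -⅔*(-2/13)*7007/4 - 26748 = 539/3 - 26748 = -79705/3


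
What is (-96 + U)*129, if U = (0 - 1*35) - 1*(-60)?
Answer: -9159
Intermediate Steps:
U = 25 (U = (0 - 35) + 60 = -35 + 60 = 25)
(-96 + U)*129 = (-96 + 25)*129 = -71*129 = -9159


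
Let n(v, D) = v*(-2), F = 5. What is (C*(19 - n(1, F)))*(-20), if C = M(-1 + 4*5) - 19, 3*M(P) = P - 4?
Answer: 5880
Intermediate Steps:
n(v, D) = -2*v
M(P) = -4/3 + P/3 (M(P) = (P - 4)/3 = (-4 + P)/3 = -4/3 + P/3)
C = -14 (C = (-4/3 + (-1 + 4*5)/3) - 19 = (-4/3 + (-1 + 20)/3) - 19 = (-4/3 + (⅓)*19) - 19 = (-4/3 + 19/3) - 19 = 5 - 19 = -14)
(C*(19 - n(1, F)))*(-20) = -14*(19 - (-2))*(-20) = -14*(19 - 1*(-2))*(-20) = -14*(19 + 2)*(-20) = -14*21*(-20) = -294*(-20) = 5880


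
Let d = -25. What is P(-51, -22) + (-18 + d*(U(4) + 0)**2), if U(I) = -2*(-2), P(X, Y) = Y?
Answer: -440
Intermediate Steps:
U(I) = 4
P(-51, -22) + (-18 + d*(U(4) + 0)**2) = -22 + (-18 - 25*(4 + 0)**2) = -22 + (-18 - 25*4**2) = -22 + (-18 - 25*16) = -22 + (-18 - 400) = -22 - 418 = -440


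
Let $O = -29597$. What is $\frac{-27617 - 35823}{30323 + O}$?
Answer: $- \frac{31720}{363} \approx -87.383$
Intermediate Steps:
$\frac{-27617 - 35823}{30323 + O} = \frac{-27617 - 35823}{30323 - 29597} = - \frac{63440}{726} = \left(-63440\right) \frac{1}{726} = - \frac{31720}{363}$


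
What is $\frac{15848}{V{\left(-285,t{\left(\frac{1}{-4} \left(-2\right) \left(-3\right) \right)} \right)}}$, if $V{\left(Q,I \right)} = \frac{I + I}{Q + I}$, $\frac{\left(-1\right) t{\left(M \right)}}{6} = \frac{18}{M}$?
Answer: $- \frac{140651}{6} \approx -23442.0$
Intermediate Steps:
$t{\left(M \right)} = - \frac{108}{M}$ ($t{\left(M \right)} = - 6 \frac{18}{M} = - \frac{108}{M}$)
$V{\left(Q,I \right)} = \frac{2 I}{I + Q}$
$\frac{15848}{V{\left(-285,t{\left(\frac{1}{-4} \left(-2\right) \left(-3\right) \right)} \right)}} = \frac{15848}{2 \left(- \frac{108}{\frac{1}{-4} \left(-2\right) \left(-3\right)}\right) \frac{1}{- \frac{108}{\frac{1}{-4} \left(-2\right) \left(-3\right)} - 285}} = \frac{15848}{2 \left(- \frac{108}{\left(- \frac{1}{4}\right) \left(-2\right) \left(-3\right)}\right) \frac{1}{- \frac{108}{\left(- \frac{1}{4}\right) \left(-2\right) \left(-3\right)} - 285}} = \frac{15848}{2 \left(- \frac{108}{\frac{1}{2} \left(-3\right)}\right) \frac{1}{- \frac{108}{\frac{1}{2} \left(-3\right)} - 285}} = \frac{15848}{2 \left(- \frac{108}{- \frac{3}{2}}\right) \frac{1}{- \frac{108}{- \frac{3}{2}} - 285}} = \frac{15848}{2 \left(\left(-108\right) \left(- \frac{2}{3}\right)\right) \frac{1}{\left(-108\right) \left(- \frac{2}{3}\right) - 285}} = \frac{15848}{2 \cdot 72 \frac{1}{72 - 285}} = \frac{15848}{2 \cdot 72 \frac{1}{-213}} = \frac{15848}{2 \cdot 72 \left(- \frac{1}{213}\right)} = \frac{15848}{- \frac{48}{71}} = 15848 \left(- \frac{71}{48}\right) = - \frac{140651}{6}$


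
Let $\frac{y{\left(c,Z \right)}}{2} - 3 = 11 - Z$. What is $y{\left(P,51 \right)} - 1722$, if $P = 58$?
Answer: $-1796$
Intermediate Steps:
$y{\left(c,Z \right)} = 28 - 2 Z$ ($y{\left(c,Z \right)} = 6 + 2 \left(11 - Z\right) = 6 - \left(-22 + 2 Z\right) = 28 - 2 Z$)
$y{\left(P,51 \right)} - 1722 = \left(28 - 102\right) - 1722 = -74 - 1722 = -1796$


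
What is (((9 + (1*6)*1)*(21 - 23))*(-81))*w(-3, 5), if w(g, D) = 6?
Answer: 14580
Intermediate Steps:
(((9 + (1*6)*1)*(21 - 23))*(-81))*w(-3, 5) = (((9 + (1*6)*1)*(21 - 23))*(-81))*6 = (((9 + 6*1)*(-2))*(-81))*6 = (((9 + 6)*(-2))*(-81))*6 = ((15*(-2))*(-81))*6 = -30*(-81)*6 = 2430*6 = 14580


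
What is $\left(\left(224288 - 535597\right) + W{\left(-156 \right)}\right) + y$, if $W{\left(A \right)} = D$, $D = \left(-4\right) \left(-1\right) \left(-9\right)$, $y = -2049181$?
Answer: $-2360526$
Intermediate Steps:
$D = -36$ ($D = 4 \left(-9\right) = -36$)
$W{\left(A \right)} = -36$
$\left(\left(224288 - 535597\right) + W{\left(-156 \right)}\right) + y = \left(\left(224288 - 535597\right) - 36\right) - 2049181 = \left(-311309 - 36\right) - 2049181 = -311345 - 2049181 = -2360526$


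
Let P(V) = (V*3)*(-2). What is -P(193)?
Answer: 1158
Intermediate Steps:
P(V) = -6*V (P(V) = (3*V)*(-2) = -6*V)
-P(193) = -(-6)*193 = -1*(-1158) = 1158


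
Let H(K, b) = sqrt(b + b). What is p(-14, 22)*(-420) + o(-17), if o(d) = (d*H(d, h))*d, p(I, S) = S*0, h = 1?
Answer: 289*sqrt(2) ≈ 408.71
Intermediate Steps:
H(K, b) = sqrt(2)*sqrt(b) (H(K, b) = sqrt(2*b) = sqrt(2)*sqrt(b))
p(I, S) = 0
o(d) = sqrt(2)*d**2 (o(d) = (d*(sqrt(2)*sqrt(1)))*d = (d*(sqrt(2)*1))*d = (d*sqrt(2))*d = sqrt(2)*d**2)
p(-14, 22)*(-420) + o(-17) = 0*(-420) + sqrt(2)*(-17)**2 = 0 + sqrt(2)*289 = 0 + 289*sqrt(2) = 289*sqrt(2)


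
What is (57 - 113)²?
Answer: 3136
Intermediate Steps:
(57 - 113)² = (-56)² = 3136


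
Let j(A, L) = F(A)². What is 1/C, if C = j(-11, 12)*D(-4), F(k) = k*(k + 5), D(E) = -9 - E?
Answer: -1/21780 ≈ -4.5914e-5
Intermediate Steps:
F(k) = k*(5 + k)
j(A, L) = A²*(5 + A)² (j(A, L) = (A*(5 + A))² = A²*(5 + A)²)
C = -21780 (C = ((-11)²*(5 - 11)²)*(-9 - 1*(-4)) = (121*(-6)²)*(-9 + 4) = (121*36)*(-5) = 4356*(-5) = -21780)
1/C = 1/(-21780) = -1/21780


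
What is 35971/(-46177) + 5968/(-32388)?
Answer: -360153271/373895169 ≈ -0.96325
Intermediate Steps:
35971/(-46177) + 5968/(-32388) = 35971*(-1/46177) + 5968*(-1/32388) = -35971/46177 - 1492/8097 = -360153271/373895169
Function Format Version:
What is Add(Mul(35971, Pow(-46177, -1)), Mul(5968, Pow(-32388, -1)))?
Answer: Rational(-360153271, 373895169) ≈ -0.96325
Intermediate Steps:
Add(Mul(35971, Pow(-46177, -1)), Mul(5968, Pow(-32388, -1))) = Add(Mul(35971, Rational(-1, 46177)), Mul(5968, Rational(-1, 32388))) = Add(Rational(-35971, 46177), Rational(-1492, 8097)) = Rational(-360153271, 373895169)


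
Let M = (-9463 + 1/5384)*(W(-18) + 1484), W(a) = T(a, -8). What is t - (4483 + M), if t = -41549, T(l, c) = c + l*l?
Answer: 11432498439/673 ≈ 1.6987e+7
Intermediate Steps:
T(l, c) = c + l²
W(a) = -8 + a²
M = -11463477975/673 (M = (-9463 + 1/5384)*((-8 + (-18)²) + 1484) = (-9463 + 1/5384)*((-8 + 324) + 1484) = -50948791*(316 + 1484)/5384 = -50948791/5384*1800 = -11463477975/673 ≈ -1.7033e+7)
t - (4483 + M) = -41549 - (4483 - 11463477975/673) = -41549 - 1*(-11460460916/673) = -41549 + 11460460916/673 = 11432498439/673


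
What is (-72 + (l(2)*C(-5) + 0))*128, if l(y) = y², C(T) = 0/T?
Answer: -9216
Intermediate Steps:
C(T) = 0
(-72 + (l(2)*C(-5) + 0))*128 = (-72 + (2²*0 + 0))*128 = (-72 + (4*0 + 0))*128 = (-72 + (0 + 0))*128 = (-72 + 0)*128 = -72*128 = -9216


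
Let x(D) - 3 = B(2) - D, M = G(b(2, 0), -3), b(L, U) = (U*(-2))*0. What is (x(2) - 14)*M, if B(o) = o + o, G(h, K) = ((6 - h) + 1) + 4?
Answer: -99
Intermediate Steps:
b(L, U) = 0 (b(L, U) = -2*U*0 = 0)
G(h, K) = 11 - h (G(h, K) = (7 - h) + 4 = 11 - h)
M = 11 (M = 11 - 1*0 = 11 + 0 = 11)
B(o) = 2*o
x(D) = 7 - D (x(D) = 3 + (2*2 - D) = 3 + (4 - D) = 7 - D)
(x(2) - 14)*M = ((7 - 1*2) - 14)*11 = ((7 - 2) - 14)*11 = (5 - 14)*11 = -9*11 = -99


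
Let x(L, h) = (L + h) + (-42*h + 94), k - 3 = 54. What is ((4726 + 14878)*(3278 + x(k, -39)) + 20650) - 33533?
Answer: 98556029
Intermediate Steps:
k = 57 (k = 3 + 54 = 57)
x(L, h) = 94 + L - 41*h (x(L, h) = (L + h) + (94 - 42*h) = 94 + L - 41*h)
((4726 + 14878)*(3278 + x(k, -39)) + 20650) - 33533 = ((4726 + 14878)*(3278 + (94 + 57 - 41*(-39))) + 20650) - 33533 = (19604*(3278 + (94 + 57 + 1599)) + 20650) - 33533 = (19604*(3278 + 1750) + 20650) - 33533 = (19604*5028 + 20650) - 33533 = (98568912 + 20650) - 33533 = 98589562 - 33533 = 98556029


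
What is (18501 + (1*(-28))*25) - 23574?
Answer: -5773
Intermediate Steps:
(18501 + (1*(-28))*25) - 23574 = (18501 - 28*25) - 23574 = (18501 - 700) - 23574 = 17801 - 23574 = -5773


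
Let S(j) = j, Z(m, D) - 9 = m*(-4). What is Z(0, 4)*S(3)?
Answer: 27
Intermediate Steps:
Z(m, D) = 9 - 4*m (Z(m, D) = 9 + m*(-4) = 9 - 4*m)
Z(0, 4)*S(3) = (9 - 4*0)*3 = (9 + 0)*3 = 9*3 = 27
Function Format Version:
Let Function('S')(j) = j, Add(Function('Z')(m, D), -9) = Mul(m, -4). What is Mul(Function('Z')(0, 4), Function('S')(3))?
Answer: 27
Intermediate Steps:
Function('Z')(m, D) = Add(9, Mul(-4, m)) (Function('Z')(m, D) = Add(9, Mul(m, -4)) = Add(9, Mul(-4, m)))
Mul(Function('Z')(0, 4), Function('S')(3)) = Mul(Add(9, Mul(-4, 0)), 3) = Mul(Add(9, 0), 3) = Mul(9, 3) = 27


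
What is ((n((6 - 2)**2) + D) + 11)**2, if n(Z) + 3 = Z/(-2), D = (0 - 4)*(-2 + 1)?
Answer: 16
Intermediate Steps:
D = 4 (D = -4*(-1) = 4)
n(Z) = -3 - Z/2 (n(Z) = -3 + Z/(-2) = -3 + Z*(-1/2) = -3 - Z/2)
((n((6 - 2)**2) + D) + 11)**2 = (((-3 - (6 - 2)**2/2) + 4) + 11)**2 = (((-3 - 1/2*4**2) + 4) + 11)**2 = (((-3 - 1/2*16) + 4) + 11)**2 = (((-3 - 8) + 4) + 11)**2 = ((-11 + 4) + 11)**2 = (-7 + 11)**2 = 4**2 = 16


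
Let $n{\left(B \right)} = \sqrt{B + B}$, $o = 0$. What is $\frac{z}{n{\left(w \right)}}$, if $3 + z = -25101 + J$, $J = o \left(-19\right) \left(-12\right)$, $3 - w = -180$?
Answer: $- \frac{4184 \sqrt{366}}{61} \approx -1312.2$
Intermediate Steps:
$w = 183$ ($w = 3 - -180 = 3 + 180 = 183$)
$n{\left(B \right)} = \sqrt{2} \sqrt{B}$ ($n{\left(B \right)} = \sqrt{2 B} = \sqrt{2} \sqrt{B}$)
$J = 0$ ($J = 0 \left(-19\right) \left(-12\right) = 0 \left(-12\right) = 0$)
$z = -25104$ ($z = -3 + \left(-25101 + 0\right) = -3 - 25101 = -25104$)
$\frac{z}{n{\left(w \right)}} = - \frac{25104}{\sqrt{2} \sqrt{183}} = - \frac{25104}{\sqrt{366}} = - 25104 \frac{\sqrt{366}}{366} = - \frac{4184 \sqrt{366}}{61}$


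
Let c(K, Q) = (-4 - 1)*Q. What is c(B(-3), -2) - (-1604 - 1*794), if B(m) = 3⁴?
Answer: 2408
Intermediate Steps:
B(m) = 81
c(K, Q) = -5*Q
c(B(-3), -2) - (-1604 - 1*794) = -5*(-2) - (-1604 - 1*794) = 10 - (-1604 - 794) = 10 - 1*(-2398) = 10 + 2398 = 2408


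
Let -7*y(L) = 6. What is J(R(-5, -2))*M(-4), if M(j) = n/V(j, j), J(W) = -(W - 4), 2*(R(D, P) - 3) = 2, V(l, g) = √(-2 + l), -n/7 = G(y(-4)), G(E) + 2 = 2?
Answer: 0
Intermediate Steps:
y(L) = -6/7 (y(L) = -⅐*6 = -6/7)
G(E) = 0 (G(E) = -2 + 2 = 0)
n = 0 (n = -7*0 = 0)
R(D, P) = 4 (R(D, P) = 3 + (½)*2 = 3 + 1 = 4)
J(W) = 4 - W (J(W) = -(-4 + W) = 4 - W)
M(j) = 0 (M(j) = 0/(√(-2 + j)) = 0/√(-2 + j) = 0)
J(R(-5, -2))*M(-4) = (4 - 1*4)*0 = (4 - 4)*0 = 0*0 = 0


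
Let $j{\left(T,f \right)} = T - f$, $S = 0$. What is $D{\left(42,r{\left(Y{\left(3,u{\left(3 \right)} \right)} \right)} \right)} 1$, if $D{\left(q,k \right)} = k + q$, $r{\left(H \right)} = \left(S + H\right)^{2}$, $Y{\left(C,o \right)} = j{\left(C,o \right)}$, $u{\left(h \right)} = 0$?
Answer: $51$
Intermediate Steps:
$Y{\left(C,o \right)} = C - o$
$r{\left(H \right)} = H^{2}$ ($r{\left(H \right)} = \left(0 + H\right)^{2} = H^{2}$)
$D{\left(42,r{\left(Y{\left(3,u{\left(3 \right)} \right)} \right)} \right)} 1 = \left(\left(3 - 0\right)^{2} + 42\right) 1 = \left(\left(3 + 0\right)^{2} + 42\right) 1 = \left(3^{2} + 42\right) 1 = \left(9 + 42\right) 1 = 51 \cdot 1 = 51$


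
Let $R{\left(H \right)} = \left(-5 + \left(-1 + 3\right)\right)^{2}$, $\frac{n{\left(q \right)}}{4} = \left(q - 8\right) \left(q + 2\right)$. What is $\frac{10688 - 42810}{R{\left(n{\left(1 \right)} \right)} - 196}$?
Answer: $\frac{32122}{187} \approx 171.78$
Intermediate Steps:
$n{\left(q \right)} = 4 \left(-8 + q\right) \left(2 + q\right)$ ($n{\left(q \right)} = 4 \left(q - 8\right) \left(q + 2\right) = 4 \left(-8 + q\right) \left(2 + q\right)$)
$R{\left(H \right)} = 9$ ($R{\left(H \right)} = \left(-5 + 2\right)^{2} = \left(-3\right)^{2} = 9$)
$\frac{10688 - 42810}{R{\left(n{\left(1 \right)} \right)} - 196} = \frac{10688 - 42810}{9 - 196} = - \frac{32122}{9 - 196} = - \frac{32122}{-187} = \left(-32122\right) \left(- \frac{1}{187}\right) = \frac{32122}{187}$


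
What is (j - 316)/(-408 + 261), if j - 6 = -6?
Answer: 316/147 ≈ 2.1497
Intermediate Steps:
j = 0 (j = 6 - 6 = 0)
(j - 316)/(-408 + 261) = (0 - 316)/(-408 + 261) = -316/(-147) = -316*(-1/147) = 316/147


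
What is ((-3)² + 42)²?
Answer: 2601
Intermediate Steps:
((-3)² + 42)² = (9 + 42)² = 51² = 2601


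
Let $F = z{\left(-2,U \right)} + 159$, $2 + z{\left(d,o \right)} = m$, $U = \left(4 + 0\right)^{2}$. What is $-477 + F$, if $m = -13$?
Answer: $-333$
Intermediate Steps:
$U = 16$ ($U = 4^{2} = 16$)
$z{\left(d,o \right)} = -15$ ($z{\left(d,o \right)} = -2 - 13 = -15$)
$F = 144$ ($F = -15 + 159 = 144$)
$-477 + F = -477 + 144 = -333$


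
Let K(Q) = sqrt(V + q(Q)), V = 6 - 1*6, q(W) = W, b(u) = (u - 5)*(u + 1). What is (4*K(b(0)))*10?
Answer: 40*I*sqrt(5) ≈ 89.443*I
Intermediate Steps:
b(u) = (1 + u)*(-5 + u) (b(u) = (-5 + u)*(1 + u) = (1 + u)*(-5 + u))
V = 0 (V = 6 - 6 = 0)
K(Q) = sqrt(Q) (K(Q) = sqrt(0 + Q) = sqrt(Q))
(4*K(b(0)))*10 = (4*sqrt(-5 + 0**2 - 4*0))*10 = (4*sqrt(-5 + 0 + 0))*10 = (4*sqrt(-5))*10 = (4*(I*sqrt(5)))*10 = (4*I*sqrt(5))*10 = 40*I*sqrt(5)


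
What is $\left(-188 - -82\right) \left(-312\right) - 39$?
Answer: $33033$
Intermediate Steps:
$\left(-188 - -82\right) \left(-312\right) - 39 = \left(-188 + 82\right) \left(-312\right) - 39 = \left(-106\right) \left(-312\right) - 39 = 33072 - 39 = 33033$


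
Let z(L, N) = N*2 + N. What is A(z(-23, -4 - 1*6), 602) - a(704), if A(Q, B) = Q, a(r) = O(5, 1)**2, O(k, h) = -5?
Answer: -55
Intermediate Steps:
a(r) = 25 (a(r) = (-5)**2 = 25)
z(L, N) = 3*N (z(L, N) = 2*N + N = 3*N)
A(z(-23, -4 - 1*6), 602) - a(704) = 3*(-4 - 1*6) - 1*25 = 3*(-4 - 6) - 25 = 3*(-10) - 25 = -30 - 25 = -55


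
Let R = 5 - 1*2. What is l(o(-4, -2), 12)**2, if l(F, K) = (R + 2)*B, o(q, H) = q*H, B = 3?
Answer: 225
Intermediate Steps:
o(q, H) = H*q
R = 3 (R = 5 - 2 = 3)
l(F, K) = 15 (l(F, K) = (3 + 2)*3 = 5*3 = 15)
l(o(-4, -2), 12)**2 = 15**2 = 225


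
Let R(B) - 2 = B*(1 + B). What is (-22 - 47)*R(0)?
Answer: -138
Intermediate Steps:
R(B) = 2 + B*(1 + B)
(-22 - 47)*R(0) = (-22 - 47)*(2 + 0 + 0²) = -69*(2 + 0 + 0) = -69*2 = -138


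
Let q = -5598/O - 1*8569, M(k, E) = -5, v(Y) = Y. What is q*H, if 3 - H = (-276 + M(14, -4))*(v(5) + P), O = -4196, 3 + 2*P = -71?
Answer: 161576942407/2098 ≈ 7.7015e+7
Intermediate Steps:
P = -37 (P = -3/2 + (½)*(-71) = -3/2 - 71/2 = -37)
H = -8989 (H = 3 - (-276 - 5)*(5 - 37) = 3 - (-281)*(-32) = 3 - 1*8992 = 3 - 8992 = -8989)
q = -17974963/2098 (q = -5598/(-4196) - 1*8569 = -5598*(-1/4196) - 8569 = 2799/2098 - 8569 = -17974963/2098 ≈ -8567.7)
q*H = -17974963/2098*(-8989) = 161576942407/2098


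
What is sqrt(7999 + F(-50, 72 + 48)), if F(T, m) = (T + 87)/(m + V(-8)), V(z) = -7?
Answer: 6*sqrt(2837317)/113 ≈ 89.439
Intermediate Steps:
F(T, m) = (87 + T)/(-7 + m) (F(T, m) = (T + 87)/(m - 7) = (87 + T)/(-7 + m))
sqrt(7999 + F(-50, 72 + 48)) = sqrt(7999 + (87 - 50)/(-7 + (72 + 48))) = sqrt(7999 + 37/(-7 + 120)) = sqrt(7999 + 37/113) = sqrt(903924/113) = 6*sqrt(2837317)/113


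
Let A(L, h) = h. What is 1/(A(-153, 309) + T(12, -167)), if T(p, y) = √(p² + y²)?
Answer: 309/67448 - 17*√97/67448 ≈ 0.0020989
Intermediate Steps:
1/(A(-153, 309) + T(12, -167)) = 1/(309 + √(12² + (-167)²)) = 1/(309 + √(144 + 27889)) = 1/(309 + √28033) = 1/(309 + 17*√97)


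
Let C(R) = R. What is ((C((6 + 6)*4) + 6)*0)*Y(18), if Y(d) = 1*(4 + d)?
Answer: 0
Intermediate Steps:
Y(d) = 4 + d
((C((6 + 6)*4) + 6)*0)*Y(18) = (((6 + 6)*4 + 6)*0)*(4 + 18) = ((12*4 + 6)*0)*22 = ((48 + 6)*0)*22 = (54*0)*22 = 0*22 = 0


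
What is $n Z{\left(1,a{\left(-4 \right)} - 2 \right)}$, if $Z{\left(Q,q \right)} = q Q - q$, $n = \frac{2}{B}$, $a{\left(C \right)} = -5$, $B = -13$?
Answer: $0$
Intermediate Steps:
$n = - \frac{2}{13}$ ($n = \frac{2}{-13} = 2 \left(- \frac{1}{13}\right) = - \frac{2}{13} \approx -0.15385$)
$Z{\left(Q,q \right)} = - q + Q q$ ($Z{\left(Q,q \right)} = Q q - q = - q + Q q$)
$n Z{\left(1,a{\left(-4 \right)} - 2 \right)} = - \frac{2 \left(-5 - 2\right) \left(-1 + 1\right)}{13} = - \frac{2 \left(-5 - 2\right) 0}{13} = - \frac{2 \left(\left(-7\right) 0\right)}{13} = \left(- \frac{2}{13}\right) 0 = 0$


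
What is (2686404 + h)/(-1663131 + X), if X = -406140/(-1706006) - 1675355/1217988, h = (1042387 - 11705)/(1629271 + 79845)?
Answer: -91734603309286190711622/56792177435327974053287 ≈ -1.6153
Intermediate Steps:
h = 515341/854558 (h = 1030682/1709116 = 1030682*(1/1709116) = 515341/854558 ≈ 0.60305)
X = -1181746017905/1038947417964 (X = -406140*(-1/1706006) - 1675355*1/1217988 = 203070/853003 - 1675355/1217988 = -1181746017905/1038947417964 ≈ -1.1374)
(2686404 + h)/(-1663131 + X) = (2686404 + 515341/854558)/(-1663131 - 1181746017905/1038947417964) = 2295688544773/(854558*(-1727906839931903189/1038947417964)) = (2295688544773/854558)*(-1038947417964/1727906839931903189) = -91734603309286190711622/56792177435327974053287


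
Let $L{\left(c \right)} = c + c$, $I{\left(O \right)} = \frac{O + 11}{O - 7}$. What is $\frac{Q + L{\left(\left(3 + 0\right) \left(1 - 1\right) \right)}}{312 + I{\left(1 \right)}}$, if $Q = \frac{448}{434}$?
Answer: $\frac{16}{4805} \approx 0.0033299$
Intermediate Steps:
$Q = \frac{32}{31}$ ($Q = 448 \cdot \frac{1}{434} = \frac{32}{31} \approx 1.0323$)
$I{\left(O \right)} = \frac{11 + O}{-7 + O}$
$L{\left(c \right)} = 2 c$
$\frac{Q + L{\left(\left(3 + 0\right) \left(1 - 1\right) \right)}}{312 + I{\left(1 \right)}} = \frac{\frac{32}{31} + 2 \left(3 + 0\right) \left(1 - 1\right)}{312 + \frac{11 + 1}{-7 + 1}} = \frac{\frac{32}{31} + 2 \cdot 3 \cdot 0}{312 + \frac{1}{-6} \cdot 12} = \frac{\frac{32}{31} + 2 \cdot 0}{312 - 2} = \frac{\frac{32}{31} + 0}{312 - 2} = \frac{32}{31 \cdot 310} = \frac{32}{31} \cdot \frac{1}{310} = \frac{16}{4805}$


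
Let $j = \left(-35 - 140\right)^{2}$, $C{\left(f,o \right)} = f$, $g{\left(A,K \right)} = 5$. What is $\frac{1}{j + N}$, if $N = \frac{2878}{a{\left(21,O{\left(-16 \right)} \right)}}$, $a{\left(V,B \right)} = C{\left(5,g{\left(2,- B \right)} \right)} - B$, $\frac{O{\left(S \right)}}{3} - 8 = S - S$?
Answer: $\frac{19}{578997} \approx 3.2815 \cdot 10^{-5}$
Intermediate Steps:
$O{\left(S \right)} = 24$ ($O{\left(S \right)} = 24 + 3 \left(S - S\right) = 24 + 3 \cdot 0 = 24 + 0 = 24$)
$a{\left(V,B \right)} = 5 - B$
$N = - \frac{2878}{19}$ ($N = \frac{2878}{5 - 24} = \frac{2878}{-19} = 2878 \left(- \frac{1}{19}\right) = - \frac{2878}{19} \approx -151.47$)
$j = 30625$ ($j = \left(-175\right)^{2} = 30625$)
$\frac{1}{j + N} = \frac{1}{30625 - \frac{2878}{19}} = \frac{1}{\frac{578997}{19}} = \frac{19}{578997}$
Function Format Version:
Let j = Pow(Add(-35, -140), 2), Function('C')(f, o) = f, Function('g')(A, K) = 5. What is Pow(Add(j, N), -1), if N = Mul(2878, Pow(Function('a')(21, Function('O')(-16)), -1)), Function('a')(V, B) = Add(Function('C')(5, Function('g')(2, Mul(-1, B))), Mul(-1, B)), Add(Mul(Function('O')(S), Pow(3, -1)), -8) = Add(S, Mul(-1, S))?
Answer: Rational(19, 578997) ≈ 3.2815e-5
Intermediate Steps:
Function('O')(S) = 24 (Function('O')(S) = Add(24, Mul(3, Add(S, Mul(-1, S)))) = Add(24, Mul(3, 0)) = Add(24, 0) = 24)
Function('a')(V, B) = Add(5, Mul(-1, B))
N = Rational(-2878, 19) (N = Mul(2878, Pow(Add(5, Mul(-1, 24)), -1)) = Mul(2878, Pow(Add(5, -24), -1)) = Mul(2878, Pow(-19, -1)) = Mul(2878, Rational(-1, 19)) = Rational(-2878, 19) ≈ -151.47)
j = 30625 (j = Pow(-175, 2) = 30625)
Pow(Add(j, N), -1) = Pow(Add(30625, Rational(-2878, 19)), -1) = Pow(Rational(578997, 19), -1) = Rational(19, 578997)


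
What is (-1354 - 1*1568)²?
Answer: 8538084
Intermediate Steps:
(-1354 - 1*1568)² = (-1354 - 1568)² = (-2922)² = 8538084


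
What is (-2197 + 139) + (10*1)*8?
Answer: -1978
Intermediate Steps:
(-2197 + 139) + (10*1)*8 = -2058 + 10*8 = -2058 + 80 = -1978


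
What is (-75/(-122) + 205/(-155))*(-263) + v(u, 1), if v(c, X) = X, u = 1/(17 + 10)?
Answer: 707833/3782 ≈ 187.16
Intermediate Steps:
u = 1/27 ≈ 0.037037
(-75/(-122) + 205/(-155))*(-263) + v(u, 1) = (-75/(-122) + 205/(-155))*(-263) + 1 = (-75*(-1/122) + 205*(-1/155))*(-263) + 1 = (75/122 - 41/31)*(-263) + 1 = -2677/3782*(-263) + 1 = 704051/3782 + 1 = 707833/3782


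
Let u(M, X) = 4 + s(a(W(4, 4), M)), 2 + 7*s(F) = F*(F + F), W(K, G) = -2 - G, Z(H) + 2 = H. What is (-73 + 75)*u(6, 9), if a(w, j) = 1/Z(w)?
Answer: 119/16 ≈ 7.4375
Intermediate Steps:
Z(H) = -2 + H
a(w, j) = 1/(-2 + w)
s(F) = -2/7 + 2*F**2/7 (s(F) = -2/7 + (F*(F + F))/7 = -2/7 + (F*(2*F))/7 = -2/7 + (2*F**2)/7 = -2/7 + 2*F**2/7)
u(M, X) = 119/32 (u(M, X) = 4 + (-2/7 + 2*(1/(-2 + (-2 - 1*4)))**2/7) = 4 + (-2/7 + 2*(1/(-2 + (-2 - 4)))**2/7) = 4 + (-2/7 + 2*(1/(-2 - 6))**2/7) = 4 + (-2/7 + 2*(1/(-8))**2/7) = 4 + (-2/7 + 2*(-1/8)**2/7) = 4 + (-2/7 + (2/7)*(1/64)) = 4 + (-2/7 + 1/224) = 4 - 9/32 = 119/32)
(-73 + 75)*u(6, 9) = (-73 + 75)*(119/32) = 2*(119/32) = 119/16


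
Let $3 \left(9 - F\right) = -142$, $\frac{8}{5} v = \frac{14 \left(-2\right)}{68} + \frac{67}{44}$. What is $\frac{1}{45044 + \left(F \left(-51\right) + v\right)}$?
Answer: $\frac{5984}{252355419} \approx 2.3713 \cdot 10^{-5}$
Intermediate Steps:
$v = \frac{4155}{5984}$ ($v = \frac{5 \left(\frac{14 \left(-2\right)}{68} + \frac{67}{44}\right)}{8} = \frac{5 \left(\left(-28\right) \frac{1}{68} + 67 \cdot \frac{1}{44}\right)}{8} = \frac{5 \left(- \frac{7}{17} + \frac{67}{44}\right)}{8} = \frac{5}{8} \cdot \frac{831}{748} = \frac{4155}{5984} \approx 0.69435$)
$F = \frac{169}{3}$ ($F = 9 - - \frac{142}{3} = 9 + \frac{142}{3} = \frac{169}{3} \approx 56.333$)
$\frac{1}{45044 + \left(F \left(-51\right) + v\right)} = \frac{1}{45044 + \left(\frac{169}{3} \left(-51\right) + \frac{4155}{5984}\right)} = \frac{1}{45044 + \left(-2873 + \frac{4155}{5984}\right)} = \frac{1}{45044 - \frac{17187877}{5984}} = \frac{1}{\frac{252355419}{5984}} = \frac{5984}{252355419}$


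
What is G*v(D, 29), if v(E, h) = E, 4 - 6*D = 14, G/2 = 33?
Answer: -110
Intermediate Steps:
G = 66 (G = 2*33 = 66)
D = -5/3 (D = ⅔ - ⅙*14 = ⅔ - 7/3 = -5/3 ≈ -1.6667)
G*v(D, 29) = 66*(-5/3) = -110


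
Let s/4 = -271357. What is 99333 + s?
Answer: -986095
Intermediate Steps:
s = -1085428 (s = 4*(-271357) = -1085428)
99333 + s = 99333 - 1085428 = -986095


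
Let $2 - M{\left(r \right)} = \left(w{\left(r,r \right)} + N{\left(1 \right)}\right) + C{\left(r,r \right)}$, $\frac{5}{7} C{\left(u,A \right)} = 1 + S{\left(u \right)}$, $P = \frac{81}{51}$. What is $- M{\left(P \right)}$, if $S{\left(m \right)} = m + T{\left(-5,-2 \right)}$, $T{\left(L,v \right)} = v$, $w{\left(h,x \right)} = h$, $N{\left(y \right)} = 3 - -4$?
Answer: $\frac{126}{17} \approx 7.4118$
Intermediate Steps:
$N{\left(y \right)} = 7$ ($N{\left(y \right)} = 3 + 4 = 7$)
$S{\left(m \right)} = -2 + m$ ($S{\left(m \right)} = m - 2 = -2 + m$)
$P = \frac{27}{17}$ ($P = 81 \cdot \frac{1}{51} = \frac{27}{17} \approx 1.5882$)
$C{\left(u,A \right)} = - \frac{7}{5} + \frac{7 u}{5}$ ($C{\left(u,A \right)} = \frac{7 \left(1 + \left(-2 + u\right)\right)}{5} = \frac{7 \left(-1 + u\right)}{5} = - \frac{7}{5} + \frac{7 u}{5}$)
$M{\left(r \right)} = - \frac{18}{5} - \frac{12 r}{5}$ ($M{\left(r \right)} = 2 - \left(\left(r + 7\right) + \left(- \frac{7}{5} + \frac{7 r}{5}\right)\right) = 2 - \left(\left(7 + r\right) + \left(- \frac{7}{5} + \frac{7 r}{5}\right)\right) = 2 - \left(\frac{28}{5} + \frac{12 r}{5}\right) = - \frac{18}{5} - \frac{12 r}{5}$)
$- M{\left(P \right)} = - (- \frac{18}{5} - \frac{324}{85}) = \left(-1\right) \left(- \frac{126}{17}\right) = \frac{126}{17}$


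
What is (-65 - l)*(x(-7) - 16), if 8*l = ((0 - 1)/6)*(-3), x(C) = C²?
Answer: -34353/16 ≈ -2147.1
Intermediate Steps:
l = 1/16 (l = (((0 - 1)/6)*(-3))/8 = (((⅙)*(-1))*(-3))/8 = (-⅙*(-3))/8 = (⅛)*(½) = 1/16 ≈ 0.062500)
(-65 - l)*(x(-7) - 16) = (-65 - 1*1/16)*((-7)² - 16) = (-65 - 1/16)*(49 - 16) = -1041/16*33 = -34353/16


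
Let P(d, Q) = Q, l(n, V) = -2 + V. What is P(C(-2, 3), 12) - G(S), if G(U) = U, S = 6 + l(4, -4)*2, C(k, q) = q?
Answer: 18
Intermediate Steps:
S = -6 (S = 6 + (-2 - 4)*2 = 6 - 6*2 = 6 - 12 = -6)
P(C(-2, 3), 12) - G(S) = 12 - 1*(-6) = 12 + 6 = 18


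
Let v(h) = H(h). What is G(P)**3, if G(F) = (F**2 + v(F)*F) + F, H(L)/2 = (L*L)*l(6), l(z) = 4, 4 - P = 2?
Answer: 343000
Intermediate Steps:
P = 2 (P = 4 - 1*2 = 4 - 2 = 2)
H(L) = 8*L**2 (H(L) = 2*((L*L)*4) = 2*(L**2*4) = 2*(4*L**2) = 8*L**2)
v(h) = 8*h**2
G(F) = F + F**2 + 8*F**3 (G(F) = (F**2 + (8*F**2)*F) + F = (F**2 + 8*F**3) + F = F + F**2 + 8*F**3)
G(P)**3 = (2*(1 + 2 + 8*2**2))**3 = (2*(1 + 2 + 8*4))**3 = (2*(1 + 2 + 32))**3 = (2*35)**3 = 70**3 = 343000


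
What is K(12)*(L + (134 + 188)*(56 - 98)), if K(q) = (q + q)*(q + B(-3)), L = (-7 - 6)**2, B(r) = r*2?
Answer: -1923120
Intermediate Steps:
B(r) = 2*r
L = 169 (L = (-13)**2 = 169)
K(q) = 2*q*(-6 + q) (K(q) = (q + q)*(q + 2*(-3)) = (2*q)*(q - 6) = (2*q)*(-6 + q) = 2*q*(-6 + q))
K(12)*(L + (134 + 188)*(56 - 98)) = (2*12*(-6 + 12))*(169 + (134 + 188)*(56 - 98)) = (2*12*6)*(169 + 322*(-42)) = 144*(169 - 13524) = 144*(-13355) = -1923120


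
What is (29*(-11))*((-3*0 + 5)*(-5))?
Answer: 7975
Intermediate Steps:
(29*(-11))*((-3*0 + 5)*(-5)) = -319*(0 + 5)*(-5) = -1595*(-5) = -319*(-25) = 7975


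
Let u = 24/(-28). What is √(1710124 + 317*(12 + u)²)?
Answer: 4*√5357794/7 ≈ 1322.7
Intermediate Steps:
u = -6/7 (u = 24*(-1/28) = -6/7 ≈ -0.85714)
√(1710124 + 317*(12 + u)²) = √(1710124 + 317*(12 - 6/7)²) = √(1710124 + 317*(78/7)²) = √(1710124 + 317*(6084/49)) = √(1710124 + 1928628/49) = √(85724704/49) = 4*√5357794/7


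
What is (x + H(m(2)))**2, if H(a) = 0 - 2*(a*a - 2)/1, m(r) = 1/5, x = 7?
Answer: 74529/625 ≈ 119.25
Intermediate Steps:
m(r) = 1/5
H(a) = 4 - 2*a**2 (H(a) = 0 - 2*(a**2 - 2) = 0 - 2*(-2 + a**2) = 0 + (4 - 2*a**2) = 4 - 2*a**2)
(x + H(m(2)))**2 = (7 + (4 - 2*(1/5)**2))**2 = (7 + (4 - 2*1/25))**2 = (7 + (4 - 2/25))**2 = (7 + 98/25)**2 = (273/25)**2 = 74529/625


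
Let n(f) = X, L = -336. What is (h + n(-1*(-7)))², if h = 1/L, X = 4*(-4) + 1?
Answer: 25411681/112896 ≈ 225.09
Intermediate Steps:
X = -15 (X = -16 + 1 = -15)
n(f) = -15
h = -1/336 (h = 1/(-336) = -1/336 ≈ -0.0029762)
(h + n(-1*(-7)))² = (-1/336 - 15)² = (-5041/336)² = 25411681/112896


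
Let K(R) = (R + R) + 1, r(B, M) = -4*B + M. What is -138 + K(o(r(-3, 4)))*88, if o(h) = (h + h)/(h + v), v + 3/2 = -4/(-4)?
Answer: 9714/31 ≈ 313.35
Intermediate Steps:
r(B, M) = M - 4*B
v = -½ (v = -3/2 - 4/(-4) = -3/2 - 4*(-¼) = -3/2 + 1 = -½ ≈ -0.50000)
o(h) = 2*h/(-½ + h) (o(h) = (h + h)/(h - ½) = (2*h)/(-½ + h) = 2*h/(-½ + h))
K(R) = 1 + 2*R (K(R) = 2*R + 1 = 1 + 2*R)
-138 + K(o(r(-3, 4)))*88 = -138 + (1 + 2*(4*(4 - 4*(-3))/(-1 + 2*(4 - 4*(-3)))))*88 = -138 + (1 + 2*(4*(4 + 12)/(-1 + 2*(4 + 12))))*88 = -138 + (1 + 2*(4*16/(-1 + 2*16)))*88 = -138 + (1 + 2*(4*16/(-1 + 32)))*88 = -138 + (1 + 2*(4*16/31))*88 = -138 + (1 + 2*(4*16*(1/31)))*88 = -138 + (1 + 2*(64/31))*88 = -138 + (1 + 128/31)*88 = -138 + (159/31)*88 = -138 + 13992/31 = 9714/31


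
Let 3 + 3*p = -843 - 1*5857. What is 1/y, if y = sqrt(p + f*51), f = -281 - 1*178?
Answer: -I*sqrt(4710)/10990 ≈ -0.0062447*I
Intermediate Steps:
f = -459 (f = -281 - 178 = -459)
p = -6703/3 (p = -1 + (-843 - 1*5857)/3 = -1 + (-843 - 5857)/3 = -1 + (1/3)*(-6700) = -1 - 6700/3 = -6703/3 ≈ -2234.3)
y = 7*I*sqrt(4710)/3 (y = sqrt(-6703/3 - 459*51) = sqrt(-6703/3 - 23409) = sqrt(-76930/3) = 7*I*sqrt(4710)/3 ≈ 160.14*I)
1/y = 1/(7*I*sqrt(4710)/3) = -I*sqrt(4710)/10990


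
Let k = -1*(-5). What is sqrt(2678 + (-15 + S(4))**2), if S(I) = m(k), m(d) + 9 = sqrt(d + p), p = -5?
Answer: sqrt(3254) ≈ 57.044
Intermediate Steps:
k = 5
m(d) = -9 + sqrt(-5 + d) (m(d) = -9 + sqrt(d - 5) = -9 + sqrt(-5 + d))
S(I) = -9 (S(I) = -9 + sqrt(-5 + 5) = -9 + sqrt(0) = -9 + 0 = -9)
sqrt(2678 + (-15 + S(4))**2) = sqrt(2678 + (-15 - 9)**2) = sqrt(2678 + (-24)**2) = sqrt(2678 + 576) = sqrt(3254)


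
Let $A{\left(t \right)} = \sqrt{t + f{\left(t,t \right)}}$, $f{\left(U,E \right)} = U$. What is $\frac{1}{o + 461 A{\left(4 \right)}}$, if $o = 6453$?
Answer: $\frac{6453}{39941041} - \frac{922 \sqrt{2}}{39941041} \approx 0.00012892$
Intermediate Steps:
$A{\left(t \right)} = \sqrt{2} \sqrt{t}$ ($A{\left(t \right)} = \sqrt{t + t} = \sqrt{2 t} = \sqrt{2} \sqrt{t}$)
$\frac{1}{o + 461 A{\left(4 \right)}} = \frac{1}{6453 + 461 \sqrt{2} \sqrt{4}} = \frac{1}{6453 + 461 \sqrt{2} \cdot 2} = \frac{1}{6453 + 461 \cdot 2 \sqrt{2}} = \frac{1}{6453 + 922 \sqrt{2}}$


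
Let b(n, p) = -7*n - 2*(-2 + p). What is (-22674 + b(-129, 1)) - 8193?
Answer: -29962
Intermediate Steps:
b(n, p) = 4 - 7*n - 2*p (b(n, p) = -7*n - (-4 + 2*p) = -7*n + (4 - 2*p) = 4 - 7*n - 2*p)
(-22674 + b(-129, 1)) - 8193 = (-22674 + (4 - 7*(-129) - 2*1)) - 8193 = (-22674 + (4 + 903 - 2)) - 8193 = (-22674 + 905) - 8193 = -21769 - 8193 = -29962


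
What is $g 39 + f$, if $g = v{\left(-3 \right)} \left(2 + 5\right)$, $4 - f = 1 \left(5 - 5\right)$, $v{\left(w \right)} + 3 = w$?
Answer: $-1634$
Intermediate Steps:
$v{\left(w \right)} = -3 + w$
$f = 4$ ($f = 4 - 1 \left(5 - 5\right) = 4 - 1 \cdot 0 = 4 - 0 = 4 + 0 = 4$)
$g = -42$ ($g = \left(-3 - 3\right) \left(2 + 5\right) = \left(-6\right) 7 = -42$)
$g 39 + f = \left(-42\right) 39 + 4 = -1638 + 4 = -1634$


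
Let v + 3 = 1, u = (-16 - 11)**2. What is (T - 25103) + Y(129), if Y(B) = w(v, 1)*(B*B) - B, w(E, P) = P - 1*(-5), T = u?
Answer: 75343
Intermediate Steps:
u = 729 (u = (-27)**2 = 729)
v = -2 (v = -3 + 1 = -2)
T = 729
w(E, P) = 5 + P (w(E, P) = P + 5 = 5 + P)
Y(B) = -B + 6*B**2 (Y(B) = (5 + 1)*(B*B) - B = 6*B**2 - B = -B + 6*B**2)
(T - 25103) + Y(129) = (729 - 25103) + 129*(-1 + 6*129) = -24374 + 129*(-1 + 774) = -24374 + 129*773 = -24374 + 99717 = 75343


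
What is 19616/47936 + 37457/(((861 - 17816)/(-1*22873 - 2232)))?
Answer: 281733330989/5079718 ≈ 55462.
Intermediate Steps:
19616/47936 + 37457/(((861 - 17816)/(-1*22873 - 2232))) = 19616*(1/47936) + 37457/((-16955/(-22873 - 2232))) = 613/1498 + 37457/((-16955/(-25105))) = 613/1498 + 37457/((-16955*(-1/25105))) = 613/1498 + 37457/(3391/5021) = 613/1498 + 37457*(5021/3391) = 613/1498 + 188071597/3391 = 281733330989/5079718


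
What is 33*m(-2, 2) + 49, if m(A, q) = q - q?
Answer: 49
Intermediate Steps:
m(A, q) = 0
33*m(-2, 2) + 49 = 33*0 + 49 = 0 + 49 = 49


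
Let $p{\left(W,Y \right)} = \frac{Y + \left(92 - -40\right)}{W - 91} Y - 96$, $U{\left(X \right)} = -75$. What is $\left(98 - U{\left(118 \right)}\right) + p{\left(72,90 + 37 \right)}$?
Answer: $- \frac{31430}{19} \approx -1654.2$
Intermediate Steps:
$p{\left(W,Y \right)} = -96 + \frac{Y \left(132 + Y\right)}{-91 + W}$ ($p{\left(W,Y \right)} = \frac{Y + \left(92 + 40\right)}{-91 + W} Y - 96 = \frac{Y + 132}{-91 + W} Y - 96 = \frac{132 + Y}{-91 + W} Y - 96 = \frac{Y \left(132 + Y\right)}{-91 + W} - 96 = -96 + \frac{Y \left(132 + Y\right)}{-91 + W}$)
$\left(98 - U{\left(118 \right)}\right) + p{\left(72,90 + 37 \right)} = \left(98 - -75\right) + \frac{8736 + \left(90 + 37\right)^{2} - 6912 + 132 \left(90 + 37\right)}{-91 + 72} = \left(98 + 75\right) + \frac{8736 + 127^{2} - 6912 + 132 \cdot 127}{-19} = 173 - \frac{8736 + 16129 - 6912 + 16764}{19} = 173 - \frac{34717}{19} = - \frac{31430}{19}$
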